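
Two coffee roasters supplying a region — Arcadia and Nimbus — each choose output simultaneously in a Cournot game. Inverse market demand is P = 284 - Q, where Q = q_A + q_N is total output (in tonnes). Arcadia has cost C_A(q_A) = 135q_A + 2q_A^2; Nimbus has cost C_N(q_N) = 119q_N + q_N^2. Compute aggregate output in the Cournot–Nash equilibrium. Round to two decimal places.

55.30

Arcadia's profit: π_A = (284 - Q)q_A - (135q_A + 2q_A²). Setting ∂π_A/∂q_A = 0: 149 - 6q_A - (q_N) = 0.
Nimbus's profit: π_N = (284 - Q)q_N - (119q_N + q_N²). Setting ∂π_N/∂q_N = 0: 165 - 4q_N - (q_A) = 0.
Rearranging gives the reaction functions q_A = (149 - q_N)/6 and q_N = (165 - q_A)/4.
Substituting one into the other gives q_A = 431/23 and q_N = 841/23.
Total output Q = 431/23 + 841/23 = 1272/23.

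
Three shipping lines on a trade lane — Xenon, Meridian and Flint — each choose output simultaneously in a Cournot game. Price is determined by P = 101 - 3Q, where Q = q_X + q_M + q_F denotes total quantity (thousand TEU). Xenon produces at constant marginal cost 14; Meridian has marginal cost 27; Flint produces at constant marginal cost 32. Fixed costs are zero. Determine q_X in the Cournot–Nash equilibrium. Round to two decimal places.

9.83

Xenon's profit: π_X = (101 - 3Q)q_X - (14q_X). Setting ∂π_X/∂q_X = 0: 87 - 6q_X - 3(q_M + q_F) = 0.
Meridian's profit: π_M = (101 - 3Q)q_M - (27q_M). Setting ∂π_M/∂q_M = 0: 74 - 6q_M - 3(q_X + q_F) = 0.
Flint's profit: π_F = (101 - 3Q)q_F - (32q_F). Setting ∂π_F/∂q_F = 0: 69 - 6q_F - 3(q_X + q_M) = 0.
Summing all 3 equations gives 230 − 12Q = 0, hence Q = 115/6.
Back-substituting: q_X = (87 − 115/2)/3 = 59/6, q_M = (74 − 115/2)/3 = 11/2, q_F = (69 − 115/2)/3 = 23/6.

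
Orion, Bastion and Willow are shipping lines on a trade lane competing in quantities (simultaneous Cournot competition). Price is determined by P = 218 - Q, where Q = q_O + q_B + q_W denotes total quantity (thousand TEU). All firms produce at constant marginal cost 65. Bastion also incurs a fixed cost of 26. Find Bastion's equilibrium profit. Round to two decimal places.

A representative firm's profit is π_i = q_i(218 - Q) - 65q_i.
Setting ∂π_i/∂q_i = 0 with rivals' quantities fixed: 153 - 2q_i - Σ_{j≠i} q_j = 0.
With identical firms every q_j equals q_i, so Σ_{j≠i} q_j = 2q_i and 153 = 4q_i, giving q_i = 153/4.
Price P = 218 - 459/4 = 413/4.
Bastion's profit: (413/4 - 65)·(153/4) - 26 = 1437.0625.

1437.06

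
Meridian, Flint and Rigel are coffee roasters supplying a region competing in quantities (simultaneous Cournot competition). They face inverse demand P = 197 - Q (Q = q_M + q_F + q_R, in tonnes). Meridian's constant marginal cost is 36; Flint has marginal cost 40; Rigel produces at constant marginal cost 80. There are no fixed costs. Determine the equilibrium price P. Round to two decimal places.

88.25

Meridian's profit: π_M = (197 - Q)q_M - (36q_M). Setting ∂π_M/∂q_M = 0: 161 - 2q_M - (q_F + q_R) = 0.
Flint's profit: π_F = (197 - Q)q_F - (40q_F). Setting ∂π_F/∂q_F = 0: 157 - 2q_F - (q_M + q_R) = 0.
Rigel's first-order condition: 117 - 2q_R - (q_M + q_F) = 0.
Adding the 3 conditions: 435 − 2Q − 2Q = 0, i.e. Q = 435/4.
Back-substituting: q_M = (161 − 435/4) = 209/4, q_F = (157 − 435/4) = 193/4, q_R = (117 − 435/4) = 33/4.
Total output Q = 435/4, so price P = 197 - 435/4 = 353/4.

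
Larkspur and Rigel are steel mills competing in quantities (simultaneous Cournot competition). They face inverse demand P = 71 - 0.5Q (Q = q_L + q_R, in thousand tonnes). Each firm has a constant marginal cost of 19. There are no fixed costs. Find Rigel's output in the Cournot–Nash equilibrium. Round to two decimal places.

Each firm earns π_i = (71 - 0.5Q)q_i - 19q_i.
First-order condition (treating rivals' output as given): 52 - q_i - (1/2)q_j = 0.
By symmetry each firm produces the same amount; substituting q_j = q_i yields q_i = 52/(3/2) = 104/3.

34.67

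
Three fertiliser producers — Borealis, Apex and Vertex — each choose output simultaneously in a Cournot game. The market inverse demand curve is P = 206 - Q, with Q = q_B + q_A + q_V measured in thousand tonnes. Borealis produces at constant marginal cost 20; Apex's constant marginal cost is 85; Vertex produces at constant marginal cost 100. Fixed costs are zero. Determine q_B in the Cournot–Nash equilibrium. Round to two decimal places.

82.75

Borealis's profit: π_B = (206 - Q)q_B - (20q_B). Setting ∂π_B/∂q_B = 0: 186 - 2q_B - (q_A + q_V) = 0.
Apex's profit: π_A = (206 - Q)q_A - (85q_A). Setting ∂π_A/∂q_A = 0: 121 - 2q_A - (q_B + q_V) = 0.
Vertex's first-order condition: 106 - 2q_V - (q_B + q_A) = 0.
Adding the 3 conditions: 413 − 2Q − 2Q = 0, i.e. Q = 413/4.
Back-substituting: q_B = (186 − 413/4) = 331/4, q_A = (121 − 413/4) = 71/4, q_V = (106 − 413/4) = 11/4.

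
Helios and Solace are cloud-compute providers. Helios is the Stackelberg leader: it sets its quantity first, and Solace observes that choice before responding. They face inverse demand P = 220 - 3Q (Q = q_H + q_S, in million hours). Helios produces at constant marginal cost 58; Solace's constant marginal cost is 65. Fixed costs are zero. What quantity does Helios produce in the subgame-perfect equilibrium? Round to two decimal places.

28.17

Solve by backward induction. Given q_H, the follower Solace maximises π_S = (220 - 3q_H - 3q_S)q_S - 65q_S.
Setting the follower's marginal profit to zero, 155 - 3q_H - 6q_S = 0, i.e. q_S = (155 - 3q_H)/6.
The leader anticipates this reaction. Substituting into P = 220 - 3Q gives P = 285/2 - (3/2)q_H, so π_H = (285/2 - (3/2)q_H)q_H - 58q_H.
The leader's first-order condition 169/2 - 3q_H = 0 yields q_H = 169/6.
Then q_S = (155 - 3·(169/6))/6 = 47/4.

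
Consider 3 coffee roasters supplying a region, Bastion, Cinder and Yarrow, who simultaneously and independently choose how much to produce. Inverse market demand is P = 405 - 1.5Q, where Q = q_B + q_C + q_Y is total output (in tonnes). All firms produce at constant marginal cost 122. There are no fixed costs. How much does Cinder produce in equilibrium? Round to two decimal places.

47.17

A representative firm's profit is π_i = q_i(405 - 1.5Q) - 122q_i.
Setting ∂π_i/∂q_i = 0 with rivals' quantities fixed: 283 - 3q_i - (3/2)·Σ_{j≠i} q_j = 0.
By symmetry each firm produces the same amount; substituting Σ_{j≠i} q_j = 2q_i yields q_i = 283/6.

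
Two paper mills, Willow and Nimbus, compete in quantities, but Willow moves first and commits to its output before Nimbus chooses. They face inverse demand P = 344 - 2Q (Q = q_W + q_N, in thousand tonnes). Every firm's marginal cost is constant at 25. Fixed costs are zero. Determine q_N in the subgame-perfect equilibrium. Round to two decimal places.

The follower Nimbus best-responds to any q_W: π_N = (344 - 2Q)q_N - 25q_N.
Setting the follower's marginal profit to zero, 319 - 2q_W - 4q_N = 0, i.e. q_N = (319 - 2q_W)/4.
The leader anticipates this reaction. Substituting into P = 344 - 2Q gives P = 369/2 - q_W, so π_W = (369/2 - q_W)q_W - 25q_W.
Leader FOC: 319/2 - 2q_W = 0, so q_W = 319/4.
Then q_N = (319 - 2·(319/4))/4 = 319/8.

39.88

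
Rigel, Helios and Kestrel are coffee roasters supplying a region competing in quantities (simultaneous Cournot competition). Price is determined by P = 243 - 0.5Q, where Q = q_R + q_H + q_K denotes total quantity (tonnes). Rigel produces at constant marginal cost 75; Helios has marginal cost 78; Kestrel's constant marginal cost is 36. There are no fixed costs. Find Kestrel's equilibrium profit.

Rigel's profit: π_R = (243 - 0.5Q)q_R - (75q_R). Setting ∂π_R/∂q_R = 0: 168 - q_R - (1/2)(q_H + q_K) = 0.
Helios's profit: π_H = (243 - 0.5Q)q_H - (78q_H). Setting ∂π_H/∂q_H = 0: 165 - q_H - (1/2)(q_R + q_K) = 0.
Kestrel's profit: π_K = (243 - 0.5Q)q_K - (36q_K). Setting ∂π_K/∂q_K = 0: 207 - q_K - (1/2)(q_R + q_H) = 0.
Adding the 3 conditions: 540 − Q − Q = 0, i.e. Q = 270.
Back-substituting: q_R = (168 − 135)/(1/2) = 66, q_H = (165 − 135)/(1/2) = 60, q_K = (207 − 135)/(1/2) = 144.
Price P = 243 - (1/2)·270 = 108.
Kestrel's profit: (108 - 36)·144 = 10368.

10368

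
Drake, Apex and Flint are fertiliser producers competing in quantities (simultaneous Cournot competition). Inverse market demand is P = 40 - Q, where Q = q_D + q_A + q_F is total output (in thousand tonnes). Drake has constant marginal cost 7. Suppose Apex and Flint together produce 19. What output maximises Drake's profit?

7

With rivals' combined output fixed at 19, Drake's profit is π_D = (40 - 19 - q_D)q_D - (7q_D) = (21 - q_D)q_D - (7q_D).
∂π_D/∂q_D = 14 - 2q_D = 0, so q_D = 7.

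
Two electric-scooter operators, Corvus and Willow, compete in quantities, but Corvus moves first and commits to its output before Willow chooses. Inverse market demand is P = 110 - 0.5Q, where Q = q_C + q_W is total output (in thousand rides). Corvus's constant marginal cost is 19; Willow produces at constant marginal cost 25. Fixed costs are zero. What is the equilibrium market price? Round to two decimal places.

The follower Willow best-responds to any q_C: π_W = (110 - 0.5Q)q_W - 25q_W.
Setting the follower's marginal profit to zero, 85 - (1/2)q_C - q_W = 0, i.e. q_W = (85 - (1/2)q_C).
Corvus substitutes q_W(q_C) into its own profit: π_C = q_C(110 - (1/2)q_C - (85 - (1/2)q_C)/2) - 19q_C = (135/2 - (1/4)q_C)q_C - 19q_C.
Leader FOC: 97/2 - (1/2)q_C = 0, so q_C = 97.
Then q_W = (85 - (1/2)·97) = 73/2.
Total output Q = 267/2, so price P = 110 - (1/2)·(267/2) = 173/4.

43.25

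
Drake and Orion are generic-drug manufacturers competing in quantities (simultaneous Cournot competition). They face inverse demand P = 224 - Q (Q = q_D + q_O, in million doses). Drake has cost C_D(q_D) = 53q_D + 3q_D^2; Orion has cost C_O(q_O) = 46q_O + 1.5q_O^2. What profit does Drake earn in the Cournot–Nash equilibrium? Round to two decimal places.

1205.34

Drake's profit: π_D = (224 - Q)q_D - (53q_D + 3q_D²). Setting ∂π_D/∂q_D = 0: 171 - 8q_D - (q_O) = 0.
Orion's first-order condition: 178 - 5q_O - (q_D) = 0.
Best responses: q_D = (171 - q_O)/8, q_O = (178 - q_D)/5.
Substituting one into the other gives q_D = 677/39 and q_O = 1253/39.
Price P = 224 - 1930/39 = 174.5128.
Drake's profit: 174.5128·(677/39) - 53·(677/39) - 3(677/39)² = 1205.3360.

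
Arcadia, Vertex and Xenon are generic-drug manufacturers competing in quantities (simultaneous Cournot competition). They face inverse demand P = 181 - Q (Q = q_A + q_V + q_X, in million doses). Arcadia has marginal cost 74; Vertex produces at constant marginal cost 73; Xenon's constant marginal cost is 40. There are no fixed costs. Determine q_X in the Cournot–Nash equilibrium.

Arcadia's profit: π_A = (181 - Q)q_A - (74q_A). Setting ∂π_A/∂q_A = 0: 107 - 2q_A - (q_V + q_X) = 0.
Vertex's profit: π_V = (181 - Q)q_V - (73q_V). Setting ∂π_V/∂q_V = 0: 108 - 2q_V - (q_A + q_X) = 0.
Xenon's profit: π_X = (181 - Q)q_X - (40q_X). Setting ∂π_X/∂q_X = 0: 141 - 2q_X - (q_A + q_V) = 0.
Summing all 3 equations gives 356 − 4Q = 0, hence Q = 89.
Back-substituting: q_A = (107 − 89) = 18, q_V = (108 − 89) = 19, q_X = (141 − 89) = 52.

52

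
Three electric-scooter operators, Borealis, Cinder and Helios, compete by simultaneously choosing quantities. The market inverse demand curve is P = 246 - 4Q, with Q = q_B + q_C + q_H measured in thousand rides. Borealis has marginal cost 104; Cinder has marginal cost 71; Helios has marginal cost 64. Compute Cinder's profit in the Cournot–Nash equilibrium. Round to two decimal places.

631.27

Borealis's profit: π_B = (246 - 4Q)q_B - (104q_B). Setting ∂π_B/∂q_B = 0: 142 - 8q_B - 4(q_C + q_H) = 0.
Cinder's profit: π_C = (246 - 4Q)q_C - (71q_C). Setting ∂π_C/∂q_C = 0: 175 - 8q_C - 4(q_B + q_H) = 0.
Helios's profit: π_H = (246 - 4Q)q_H - (64q_H). Setting ∂π_H/∂q_H = 0: 182 - 8q_H - 4(q_B + q_C) = 0.
Adding the 3 first-order conditions: 499 − 16Q = 0, so Q = 499/16.
Back-substituting: q_B = (142 − 499/4)/4 = 69/16, q_C = (175 − 499/4)/4 = 201/16, q_H = (182 − 499/4)/4 = 229/16.
Price P = 246 - 4·(499/16) = 485/4.
Cinder's profit: (485/4 - 71)·(201/16) = 631.2656.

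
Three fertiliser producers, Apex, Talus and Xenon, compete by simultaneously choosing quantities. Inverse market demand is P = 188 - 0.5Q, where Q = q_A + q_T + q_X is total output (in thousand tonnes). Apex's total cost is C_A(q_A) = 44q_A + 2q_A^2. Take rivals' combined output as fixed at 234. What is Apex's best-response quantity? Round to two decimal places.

With rivals' combined output fixed at 234, Apex's profit is π_A = (188 - (1/2)·234 - (1/2)q_A)q_A - (44q_A + 2q_A²) = (71 - (1/2)q_A)q_A - (44q_A + 2q_A²).
∂π_A/∂q_A = 27 - 5q_A = 0, so q_A = 27/5.

5.40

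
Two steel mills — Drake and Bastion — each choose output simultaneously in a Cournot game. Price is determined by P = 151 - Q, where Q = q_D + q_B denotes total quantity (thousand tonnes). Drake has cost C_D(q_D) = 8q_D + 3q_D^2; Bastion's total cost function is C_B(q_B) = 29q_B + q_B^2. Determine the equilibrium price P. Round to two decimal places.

Drake's profit: π_D = (151 - Q)q_D - (8q_D + 3q_D²). Setting ∂π_D/∂q_D = 0: 143 - 8q_D - (q_B) = 0.
Bastion's first-order condition: 122 - 4q_B - (q_D) = 0.
Rearranging gives the reaction functions q_D = (143 - q_B)/8 and q_B = (122 - q_D)/4.
Solving the pair: q_D = 450/31, q_B = 833/31.
Total output Q = 1283/31, so price P = 151 - 1283/31 = 109.6129.

109.61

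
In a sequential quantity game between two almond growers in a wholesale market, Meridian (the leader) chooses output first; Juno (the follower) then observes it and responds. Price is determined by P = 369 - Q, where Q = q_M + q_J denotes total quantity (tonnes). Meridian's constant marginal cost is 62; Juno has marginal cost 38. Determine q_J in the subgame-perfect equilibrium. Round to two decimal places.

Solve by backward induction. Given q_M, the follower Juno maximises π_J = (369 - q_M - q_J)q_J - 38q_J.
Follower FOC: 331 - q_M - 2q_J = 0, so q_J(q_M) = (331 - q_M)/2.
The leader anticipates this reaction. Substituting into P = 369 - Q gives P = 407/2 - (1/2)q_M, so π_M = (407/2 - (1/2)q_M)q_M - 62q_M.
Leader FOC: 283/2 - q_M = 0, so q_M = 283/2.
Then q_J = (331 - 283/2)/2 = 379/4.

94.75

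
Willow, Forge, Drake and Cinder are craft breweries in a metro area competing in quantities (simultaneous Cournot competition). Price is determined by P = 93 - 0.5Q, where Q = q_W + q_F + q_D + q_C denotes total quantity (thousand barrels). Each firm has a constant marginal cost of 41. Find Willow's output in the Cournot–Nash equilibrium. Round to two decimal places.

20.80

Each firm earns π_i = (93 - 0.5Q)q_i - 41q_i.
First-order condition (treating rivals' output as given): 52 - q_i - (1/2)·Σ_{j≠i} q_j = 0.
By symmetry each firm produces the same amount; substituting Σ_{j≠i} q_j = 3q_i yields q_i = 52/(5/2) = 104/5.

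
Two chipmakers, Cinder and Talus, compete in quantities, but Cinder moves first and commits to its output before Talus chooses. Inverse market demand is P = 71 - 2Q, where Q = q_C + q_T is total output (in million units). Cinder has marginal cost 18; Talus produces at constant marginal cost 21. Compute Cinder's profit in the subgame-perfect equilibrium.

The follower Talus best-responds to any q_C: π_T = (71 - 2Q)q_T - 21q_T.
∂π_T/∂q_T = 50 - 2q_C - 4q_T = 0 gives the reaction function q_T = (50 - 2q_C)/4.
The leader anticipates this reaction. Substituting into P = 71 - 2Q gives P = 46 - q_C, so π_C = (46 - q_C)q_C - 18q_C.
Maximising: ∂π_C/∂q_C = 28 - 2q_C = 0, giving q_C = 14.
Then q_T = (50 - 2·14)/4 = 11/2.
Price P = 71 - 2·(39/2) = 32.
Cinder's profit: (32 - 18)·14 = 196.

196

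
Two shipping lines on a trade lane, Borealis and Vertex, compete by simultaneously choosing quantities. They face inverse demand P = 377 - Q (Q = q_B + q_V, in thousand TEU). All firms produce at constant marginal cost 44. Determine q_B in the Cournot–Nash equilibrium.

Each firm earns π_i = (377 - Q)q_i - 44q_i.
Setting ∂π_i/∂q_i = 0 with rivals' quantities fixed: 333 - 2q_i - q_j = 0.
By symmetry each firm produces the same amount; substituting q_j = q_i yields q_i = 333/3 = 111.

111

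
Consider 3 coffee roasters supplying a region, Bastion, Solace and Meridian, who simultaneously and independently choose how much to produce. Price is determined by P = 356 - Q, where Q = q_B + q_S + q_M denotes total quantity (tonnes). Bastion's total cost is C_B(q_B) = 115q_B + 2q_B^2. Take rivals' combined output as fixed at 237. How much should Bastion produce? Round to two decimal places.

0.67

With rivals' combined output fixed at 237, Bastion's profit is π_B = (356 - 237 - q_B)q_B - (115q_B + 2q_B²) = (119 - q_B)q_B - (115q_B + 2q_B²).
∂π_B/∂q_B = 4 - 6q_B = 0, so q_B = 2/3.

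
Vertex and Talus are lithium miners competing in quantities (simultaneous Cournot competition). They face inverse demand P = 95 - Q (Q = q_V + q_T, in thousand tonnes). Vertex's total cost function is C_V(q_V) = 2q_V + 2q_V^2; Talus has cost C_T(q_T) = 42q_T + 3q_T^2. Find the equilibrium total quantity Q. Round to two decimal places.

19.49

Vertex's profit: π_V = (95 - Q)q_V - (2q_V + 2q_V²). Setting ∂π_V/∂q_V = 0: 93 - 6q_V - (q_T) = 0.
Talus's first-order condition: 53 - 8q_T - (q_V) = 0.
Best responses: q_V = (93 - q_T)/6, q_T = (53 - q_V)/8.
Solving the pair: q_V = 691/47, q_T = 225/47.
Total output Q = 691/47 + 225/47 = 916/47.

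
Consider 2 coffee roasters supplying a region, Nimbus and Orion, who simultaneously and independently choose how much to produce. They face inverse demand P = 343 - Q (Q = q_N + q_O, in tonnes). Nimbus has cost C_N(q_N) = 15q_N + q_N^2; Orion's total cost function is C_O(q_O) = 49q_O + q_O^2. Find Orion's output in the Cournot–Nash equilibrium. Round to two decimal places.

56.53

Nimbus's profit: π_N = (343 - Q)q_N - (15q_N + q_N²). Setting ∂π_N/∂q_N = 0: 328 - 4q_N - (q_O) = 0.
Orion's first-order condition: 294 - 4q_O - (q_N) = 0.
Rearranging gives the reaction functions q_N = (328 - q_O)/4 and q_O = (294 - q_N)/4.
Substituting one into the other gives q_N = 1018/15 and q_O = 848/15.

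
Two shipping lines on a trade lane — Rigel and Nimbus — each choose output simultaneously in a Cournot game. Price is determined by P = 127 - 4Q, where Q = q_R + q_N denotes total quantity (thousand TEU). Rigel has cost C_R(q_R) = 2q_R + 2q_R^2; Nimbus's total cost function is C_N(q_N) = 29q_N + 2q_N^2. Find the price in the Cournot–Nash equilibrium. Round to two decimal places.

71.25

Rigel's profit: π_R = (127 - 4Q)q_R - (2q_R + 2q_R²). Setting ∂π_R/∂q_R = 0: 125 - 12q_R - 4(q_N) = 0.
Nimbus's first-order condition: 98 - 12q_N - 4(q_R) = 0.
So q_R = (125 - 4q_N)/12 and q_N = (98 - 4q_R)/12.
Substituting one into the other gives q_R = 277/32 and q_N = 169/32.
Total output Q = 223/16, so price P = 127 - 4·(223/16) = 285/4.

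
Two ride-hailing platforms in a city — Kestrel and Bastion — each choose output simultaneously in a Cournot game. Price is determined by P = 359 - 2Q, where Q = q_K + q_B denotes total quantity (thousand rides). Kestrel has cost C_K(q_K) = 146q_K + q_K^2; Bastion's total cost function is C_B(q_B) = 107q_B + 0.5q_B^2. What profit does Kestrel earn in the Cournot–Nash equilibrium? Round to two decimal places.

1396.69

Kestrel's profit: π_K = (359 - 2Q)q_K - (146q_K + q_K²). Setting ∂π_K/∂q_K = 0: 213 - 6q_K - 2(q_B) = 0.
Bastion's profit: π_B = (359 - 2Q)q_B - (107q_B + (1/2)q_B²). Setting ∂π_B/∂q_B = 0: 252 - 5q_B - 2(q_K) = 0.
So q_K = (213 - 2q_B)/6 and q_B = (252 - 2q_K)/5.
Substituting one into the other gives q_K = 561/26 and q_B = 543/13.
Price P = 359 - 2·(1647/26) = 232.3077.
Kestrel's profit: 232.3077·(561/26) - 146·(561/26) - (561/26)² = 1396.6908.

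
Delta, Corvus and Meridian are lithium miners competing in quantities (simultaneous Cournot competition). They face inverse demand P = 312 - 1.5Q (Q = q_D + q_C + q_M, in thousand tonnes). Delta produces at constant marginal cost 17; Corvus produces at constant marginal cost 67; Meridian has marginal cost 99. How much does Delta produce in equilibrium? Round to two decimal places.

Delta's profit: π_D = (312 - 1.5Q)q_D - (17q_D). Setting ∂π_D/∂q_D = 0: 295 - 3q_D - (3/2)(q_C + q_M) = 0.
Corvus's profit: π_C = (312 - 1.5Q)q_C - (67q_C). Setting ∂π_C/∂q_C = 0: 245 - 3q_C - (3/2)(q_D + q_M) = 0.
Meridian's profit: π_M = (312 - 1.5Q)q_M - (99q_M). Setting ∂π_M/∂q_M = 0: 213 - 3q_M - (3/2)(q_D + q_C) = 0.
Adding the 3 first-order conditions: 753 − 6Q = 0, so Q = 251/2.
Back-substituting: q_D = (295 − 753/4)/(3/2) = 427/6, q_C = (245 − 753/4)/(3/2) = 227/6, q_M = (213 − 753/4)/(3/2) = 33/2.

71.17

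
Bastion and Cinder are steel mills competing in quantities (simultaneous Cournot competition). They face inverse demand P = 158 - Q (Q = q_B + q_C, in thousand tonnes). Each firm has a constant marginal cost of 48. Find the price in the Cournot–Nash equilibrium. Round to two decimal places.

84.67

Each firm earns π_i = (158 - Q)q_i - 48q_i.
Setting ∂π_i/∂q_i = 0 with rivals' quantities fixed: 110 - 2q_i - q_j = 0.
By symmetry each firm produces the same amount; substituting q_j = q_i yields q_i = 110/3.
Total output Q = 220/3, so price P = 158 - 220/3 = 254/3.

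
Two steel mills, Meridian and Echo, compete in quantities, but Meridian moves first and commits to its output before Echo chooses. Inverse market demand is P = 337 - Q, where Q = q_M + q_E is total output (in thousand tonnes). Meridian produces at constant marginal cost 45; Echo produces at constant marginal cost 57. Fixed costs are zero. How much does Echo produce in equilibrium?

The follower Echo best-responds to any q_M: π_E = (337 - Q)q_E - 57q_E.
Setting the follower's marginal profit to zero, 280 - q_M - 2q_E = 0, i.e. q_E = (280 - q_M)/2.
Meridian substitutes q_E(q_M) into its own profit: π_M = q_M(337 - q_M - (280 - q_M)/2) - 45q_M = (197 - (1/2)q_M)q_M - 45q_M.
Leader FOC: 152 - q_M = 0, so q_M = 152.
Then q_E = (280 - 152)/2 = 64.

64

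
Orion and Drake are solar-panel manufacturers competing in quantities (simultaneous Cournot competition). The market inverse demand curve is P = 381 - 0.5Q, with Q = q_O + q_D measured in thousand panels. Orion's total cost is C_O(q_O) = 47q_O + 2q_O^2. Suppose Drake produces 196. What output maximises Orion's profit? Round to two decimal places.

47.20

With the rival's output fixed at 196, Orion's profit is π_O = (381 - (1/2)·196 - (1/2)q_O)q_O - (47q_O + 2q_O²) = (283 - (1/2)q_O)q_O - (47q_O + 2q_O²).
∂π_O/∂q_O = 236 - 5q_O = 0, so q_O = 236/5.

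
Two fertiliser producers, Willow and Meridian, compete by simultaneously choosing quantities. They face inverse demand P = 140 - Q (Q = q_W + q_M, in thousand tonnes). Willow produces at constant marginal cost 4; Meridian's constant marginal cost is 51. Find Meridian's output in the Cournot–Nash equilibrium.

14

Willow's profit: π_W = (140 - Q)q_W - (4q_W). Setting ∂π_W/∂q_W = 0: 136 - 2q_W - (q_M) = 0.
Meridian's first-order condition: 89 - 2q_M - (q_W) = 0.
Best responses: q_W = (136 - q_M)/2, q_M = (89 - q_W)/2.
Solving the pair: q_W = 61, q_M = 14.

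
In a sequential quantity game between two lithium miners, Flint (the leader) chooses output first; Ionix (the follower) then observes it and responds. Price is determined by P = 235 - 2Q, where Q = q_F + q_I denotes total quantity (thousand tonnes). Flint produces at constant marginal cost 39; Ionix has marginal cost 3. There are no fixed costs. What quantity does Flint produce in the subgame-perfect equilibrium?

Solve by backward induction. Given q_F, the follower Ionix maximises π_I = (235 - 2q_F - 2q_I)q_I - 3q_I.
Follower FOC: 232 - 2q_F - 4q_I = 0, so q_I(q_F) = (232 - 2q_F)/4.
Flint substitutes q_I(q_F) into its own profit: π_F = q_F(235 - 2q_F - (232 - 2q_F)/2) - 39q_F = (119 - q_F)q_F - 39q_F.
Maximising: ∂π_F/∂q_F = 80 - 2q_F = 0, giving q_F = 40.
Then q_I = (232 - 2·40)/4 = 38.

40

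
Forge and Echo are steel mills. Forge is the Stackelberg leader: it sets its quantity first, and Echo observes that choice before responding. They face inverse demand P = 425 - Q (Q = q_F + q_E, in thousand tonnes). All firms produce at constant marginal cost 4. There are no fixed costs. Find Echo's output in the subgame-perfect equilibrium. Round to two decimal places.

105.25

The follower Echo best-responds to any q_F: π_E = (425 - Q)q_E - 4q_E.
Follower FOC: 421 - q_F - 2q_E = 0, so q_E(q_F) = (421 - q_F)/2.
Forge substitutes q_E(q_F) into its own profit: π_F = q_F(425 - q_F - (421 - q_F)/2) - 4q_F = (429/2 - (1/2)q_F)q_F - 4q_F.
Leader FOC: 421/2 - q_F = 0, so q_F = 421/2.
Then q_E = (421 - 421/2)/2 = 421/4.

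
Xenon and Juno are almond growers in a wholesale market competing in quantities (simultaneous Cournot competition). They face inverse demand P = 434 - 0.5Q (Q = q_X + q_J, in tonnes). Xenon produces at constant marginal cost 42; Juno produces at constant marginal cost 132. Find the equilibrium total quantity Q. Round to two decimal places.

Xenon's profit: π_X = (434 - 0.5Q)q_X - (42q_X). Setting ∂π_X/∂q_X = 0: 392 - q_X - (1/2)(q_J) = 0.
Juno's profit: π_J = (434 - 0.5Q)q_J - (132q_J). Setting ∂π_J/∂q_J = 0: 302 - q_J - (1/2)(q_X) = 0.
Best responses: q_X = (392 - (1/2)q_J), q_J = (302 - (1/2)q_X).
Substituting one into the other gives q_X = 964/3 and q_J = 424/3.
Total output Q = 964/3 + 424/3 = 1388/3.

462.67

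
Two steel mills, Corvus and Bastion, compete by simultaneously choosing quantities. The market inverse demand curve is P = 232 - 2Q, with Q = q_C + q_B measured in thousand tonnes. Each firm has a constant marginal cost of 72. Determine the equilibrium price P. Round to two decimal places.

125.33

A representative firm's profit is π_i = q_i(232 - 2Q) - 72q_i.
First-order condition (treating rivals' output as given): 160 - 4q_i - 2q_j = 0.
With identical firms every q_j equals q_i, so q_j = q_i and 160 = 6q_i, giving q_i = 80/3.
Total output Q = 160/3, so price P = 232 - 2·(160/3) = 376/3.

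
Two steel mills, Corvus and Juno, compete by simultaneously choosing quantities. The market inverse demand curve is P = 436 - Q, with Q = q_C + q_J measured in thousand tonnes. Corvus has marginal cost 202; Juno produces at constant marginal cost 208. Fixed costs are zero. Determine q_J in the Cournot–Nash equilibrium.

74

Corvus's profit: π_C = (436 - Q)q_C - (202q_C). Setting ∂π_C/∂q_C = 0: 234 - 2q_C - (q_J) = 0.
Juno's first-order condition: 228 - 2q_J - (q_C) = 0.
Best responses: q_C = (234 - q_J)/2, q_J = (228 - q_C)/2.
Substituting one into the other gives q_C = 80 and q_J = 74.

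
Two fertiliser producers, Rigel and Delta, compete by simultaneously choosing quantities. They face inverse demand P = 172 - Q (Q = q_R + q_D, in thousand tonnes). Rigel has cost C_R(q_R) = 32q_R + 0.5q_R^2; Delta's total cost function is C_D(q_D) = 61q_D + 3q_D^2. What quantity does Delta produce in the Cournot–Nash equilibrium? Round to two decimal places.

8.39

Rigel's profit: π_R = (172 - Q)q_R - (32q_R + (1/2)q_R²). Setting ∂π_R/∂q_R = 0: 140 - 3q_R - (q_D) = 0.
Delta's first-order condition: 111 - 8q_D - (q_R) = 0.
Best responses: q_R = (140 - q_D)/3, q_D = (111 - q_R)/8.
Substituting one into the other gives q_R = 1009/23 and q_D = 193/23.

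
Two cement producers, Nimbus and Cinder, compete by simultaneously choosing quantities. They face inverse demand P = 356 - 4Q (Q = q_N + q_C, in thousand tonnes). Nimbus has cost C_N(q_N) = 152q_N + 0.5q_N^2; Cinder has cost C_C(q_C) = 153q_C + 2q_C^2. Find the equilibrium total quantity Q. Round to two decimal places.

28.77

Nimbus's profit: π_N = (356 - 4Q)q_N - (152q_N + (1/2)q_N²). Setting ∂π_N/∂q_N = 0: 204 - 9q_N - 4(q_C) = 0.
Cinder's first-order condition: 203 - 12q_C - 4(q_N) = 0.
So q_N = (204 - 4q_C)/9 and q_C = (203 - 4q_N)/12.
Substituting one into the other gives q_N = 409/23 and q_C = 1011/92.
Total output Q = 409/23 + 1011/92 = 28.7717.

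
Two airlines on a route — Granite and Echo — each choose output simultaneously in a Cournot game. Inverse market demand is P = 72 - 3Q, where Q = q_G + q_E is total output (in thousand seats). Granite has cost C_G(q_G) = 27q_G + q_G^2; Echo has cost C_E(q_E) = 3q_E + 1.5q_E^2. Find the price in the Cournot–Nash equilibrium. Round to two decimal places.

42.71

Granite's profit: π_G = (72 - 3Q)q_G - (27q_G + q_G²). Setting ∂π_G/∂q_G = 0: 45 - 8q_G - 3(q_E) = 0.
Echo's first-order condition: 69 - 9q_E - 3(q_G) = 0.
Rearranging gives the reaction functions q_G = (45 - 3q_E)/8 and q_E = (69 - 3q_G)/9.
Substituting one into the other gives q_G = 22/7 and q_E = 139/21.
Total output Q = 205/21, so price P = 72 - 3·(205/21) = 299/7.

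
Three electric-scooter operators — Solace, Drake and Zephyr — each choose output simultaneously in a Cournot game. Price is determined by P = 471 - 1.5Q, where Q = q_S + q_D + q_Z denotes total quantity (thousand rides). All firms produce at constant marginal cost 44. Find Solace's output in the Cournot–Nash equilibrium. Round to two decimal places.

Each firm earns π_i = (471 - 1.5Q)q_i - 44q_i.
Setting ∂π_i/∂q_i = 0 with rivals' quantities fixed: 427 - 3q_i - (3/2)·Σ_{j≠i} q_j = 0.
With identical firms every q_j equals q_i, so Σ_{j≠i} q_j = 2q_i and 427 = 6q_i, giving q_i = 427/6.

71.17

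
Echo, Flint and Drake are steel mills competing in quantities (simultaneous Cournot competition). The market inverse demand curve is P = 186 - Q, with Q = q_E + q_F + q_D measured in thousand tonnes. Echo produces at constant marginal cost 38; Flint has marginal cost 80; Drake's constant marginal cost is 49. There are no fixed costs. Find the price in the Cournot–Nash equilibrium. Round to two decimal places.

Echo's profit: π_E = (186 - Q)q_E - (38q_E). Setting ∂π_E/∂q_E = 0: 148 - 2q_E - (q_F + q_D) = 0.
Flint's first-order condition: 106 - 2q_F - (q_E + q_D) = 0.
Drake's profit: π_D = (186 - Q)q_D - (49q_D). Setting ∂π_D/∂q_D = 0: 137 - 2q_D - (q_E + q_F) = 0.
Adding the 3 conditions: 391 − 2Q − 2Q = 0, i.e. Q = 391/4.
Back-substituting: q_E = (148 − 391/4) = 201/4, q_F = (106 − 391/4) = 33/4, q_D = (137 − 391/4) = 157/4.
Total output Q = 391/4, so price P = 186 - 391/4 = 353/4.

88.25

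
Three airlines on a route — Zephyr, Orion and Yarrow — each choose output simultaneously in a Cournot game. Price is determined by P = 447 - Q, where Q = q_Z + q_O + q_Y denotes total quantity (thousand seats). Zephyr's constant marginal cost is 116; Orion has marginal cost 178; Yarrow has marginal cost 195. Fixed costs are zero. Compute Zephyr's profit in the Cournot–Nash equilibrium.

Zephyr's profit: π_Z = (447 - Q)q_Z - (116q_Z). Setting ∂π_Z/∂q_Z = 0: 331 - 2q_Z - (q_O + q_Y) = 0.
Orion's first-order condition: 269 - 2q_O - (q_Z + q_Y) = 0.
Yarrow's profit: π_Y = (447 - Q)q_Y - (195q_Y). Setting ∂π_Y/∂q_Y = 0: 252 - 2q_Y - (q_Z + q_O) = 0.
Summing all 3 equations gives 852 − 4Q = 0, hence Q = 213.
Back-substituting: q_Z = (331 − 213) = 118, q_O = (269 − 213) = 56, q_Y = (252 − 213) = 39.
Price P = 447 - 213 = 234.
Zephyr's profit: (234 - 116)·118 = 13924.

13924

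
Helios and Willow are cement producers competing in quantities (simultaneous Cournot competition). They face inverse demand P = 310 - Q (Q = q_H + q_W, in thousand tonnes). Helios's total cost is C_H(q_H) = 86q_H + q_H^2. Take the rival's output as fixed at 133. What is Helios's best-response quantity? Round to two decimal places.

22.75

With the rival's output fixed at 133, Helios's profit is π_H = (310 - 133 - q_H)q_H - (86q_H + q_H²) = (177 - q_H)q_H - (86q_H + q_H²).
∂π_H/∂q_H = 91 - 4q_H = 0, so q_H = 91/4.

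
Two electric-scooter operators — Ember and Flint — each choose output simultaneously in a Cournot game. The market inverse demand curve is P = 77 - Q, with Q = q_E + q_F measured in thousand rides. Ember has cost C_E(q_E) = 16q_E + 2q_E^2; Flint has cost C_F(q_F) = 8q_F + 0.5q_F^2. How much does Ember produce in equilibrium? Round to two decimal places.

6.71

Ember's profit: π_E = (77 - Q)q_E - (16q_E + 2q_E²). Setting ∂π_E/∂q_E = 0: 61 - 6q_E - (q_F) = 0.
Flint's first-order condition: 69 - 3q_F - (q_E) = 0.
So q_E = (61 - q_F)/6 and q_F = (69 - q_E)/3.
Solving the pair: q_E = 114/17, q_F = 353/17.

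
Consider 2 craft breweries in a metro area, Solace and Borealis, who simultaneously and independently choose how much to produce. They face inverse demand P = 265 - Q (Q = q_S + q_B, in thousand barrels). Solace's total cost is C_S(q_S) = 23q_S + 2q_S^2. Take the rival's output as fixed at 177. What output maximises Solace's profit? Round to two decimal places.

With the rival's output fixed at 177, Solace's profit is π_S = (265 - 177 - q_S)q_S - (23q_S + 2q_S²) = (88 - q_S)q_S - (23q_S + 2q_S²).
∂π_S/∂q_S = 65 - 6q_S = 0, so q_S = 65/6.

10.83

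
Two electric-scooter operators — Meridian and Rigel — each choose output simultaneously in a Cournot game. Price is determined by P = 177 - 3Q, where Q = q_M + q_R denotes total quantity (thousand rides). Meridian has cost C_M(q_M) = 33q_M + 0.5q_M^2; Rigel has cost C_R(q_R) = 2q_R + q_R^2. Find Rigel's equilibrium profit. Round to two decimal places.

1138.70

Meridian's profit: π_M = (177 - 3Q)q_M - (33q_M + (1/2)q_M²). Setting ∂π_M/∂q_M = 0: 144 - 7q_M - 3(q_R) = 0.
Rigel's first-order condition: 175 - 8q_R - 3(q_M) = 0.
Best responses: q_M = (144 - 3q_R)/7, q_R = (175 - 3q_M)/8.
Solving the pair: q_M = 627/47, q_R = 793/47.
Price P = 177 - 3·(1420/47) = 86.3617.
Rigel's profit: 86.3617·(793/47) - 2·(793/47) - (793/47)² = 1138.7035.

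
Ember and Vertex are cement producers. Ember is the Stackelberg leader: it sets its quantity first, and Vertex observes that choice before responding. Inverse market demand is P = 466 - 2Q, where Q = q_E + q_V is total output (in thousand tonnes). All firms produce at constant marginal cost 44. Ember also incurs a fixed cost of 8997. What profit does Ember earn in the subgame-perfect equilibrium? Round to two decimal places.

The follower Vertex best-responds to any q_E: π_V = (466 - 2Q)q_V - 44q_V.
Follower FOC: 422 - 2q_E - 4q_V = 0, so q_V(q_E) = (422 - 2q_E)/4.
The leader anticipates this reaction. Substituting into P = 466 - 2Q gives P = 255 - q_E, so π_E = (255 - q_E)q_E - 44q_E.
Maximising: ∂π_E/∂q_E = 211 - 2q_E = 0, giving q_E = 211/2.
Then q_V = (422 - 2·(211/2))/4 = 211/4.
Price P = 466 - 2·(633/4) = 299/2.
Ember's profit: (299/2 - 44)·(211/2) - 8997 = 2133.2500.

2133.25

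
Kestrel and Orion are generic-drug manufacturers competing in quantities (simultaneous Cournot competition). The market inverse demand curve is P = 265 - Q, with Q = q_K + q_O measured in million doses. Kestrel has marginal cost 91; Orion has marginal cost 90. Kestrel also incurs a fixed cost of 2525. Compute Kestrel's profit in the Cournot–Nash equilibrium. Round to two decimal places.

800.44

Kestrel's profit: π_K = (265 - Q)q_K - (91q_K). Setting ∂π_K/∂q_K = 0: 174 - 2q_K - (q_O) = 0.
Orion's profit: π_O = (265 - Q)q_O - (90q_O). Setting ∂π_O/∂q_O = 0: 175 - 2q_O - (q_K) = 0.
So q_K = (174 - q_O)/2 and q_O = (175 - q_K)/2.
Substituting one into the other gives q_K = 173/3 and q_O = 176/3.
Price P = 265 - 349/3 = 446/3.
Kestrel's profit: (446/3 - 91)·(173/3) - 2525 = 800.4444.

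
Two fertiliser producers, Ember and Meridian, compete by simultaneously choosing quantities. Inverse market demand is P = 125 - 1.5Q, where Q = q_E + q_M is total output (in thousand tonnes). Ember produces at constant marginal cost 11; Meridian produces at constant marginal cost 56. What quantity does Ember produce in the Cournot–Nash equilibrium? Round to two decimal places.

35.33

Ember's profit: π_E = (125 - 1.5Q)q_E - (11q_E). Setting ∂π_E/∂q_E = 0: 114 - 3q_E - (3/2)(q_M) = 0.
Meridian's first-order condition: 69 - 3q_M - (3/2)(q_E) = 0.
Best responses: q_E = (114 - (3/2)q_M)/3, q_M = (69 - (3/2)q_E)/3.
Substituting one into the other gives q_E = 106/3 and q_M = 16/3.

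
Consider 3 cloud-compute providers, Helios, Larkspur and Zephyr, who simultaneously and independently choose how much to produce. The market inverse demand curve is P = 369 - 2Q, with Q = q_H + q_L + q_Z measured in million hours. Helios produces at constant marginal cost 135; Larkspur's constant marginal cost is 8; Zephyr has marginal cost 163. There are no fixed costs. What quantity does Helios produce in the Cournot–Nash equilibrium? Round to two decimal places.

Helios's profit: π_H = (369 - 2Q)q_H - (135q_H). Setting ∂π_H/∂q_H = 0: 234 - 4q_H - 2(q_L + q_Z) = 0.
Larkspur's first-order condition: 361 - 4q_L - 2(q_H + q_Z) = 0.
Zephyr's profit: π_Z = (369 - 2Q)q_Z - (163q_Z). Setting ∂π_Z/∂q_Z = 0: 206 - 4q_Z - 2(q_H + q_L) = 0.
Adding the 3 first-order conditions: 801 − 8Q = 0, so Q = 801/8.
Back-substituting: q_H = (234 − 801/4)/2 = 135/8, q_L = (361 − 801/4)/2 = 643/8, q_Z = (206 − 801/4)/2 = 23/8.

16.88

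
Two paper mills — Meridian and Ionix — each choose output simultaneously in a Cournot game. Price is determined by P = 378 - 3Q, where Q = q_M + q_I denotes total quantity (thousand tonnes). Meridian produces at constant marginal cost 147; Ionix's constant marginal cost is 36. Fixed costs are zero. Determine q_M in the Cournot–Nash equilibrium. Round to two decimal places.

13.33

Meridian's profit: π_M = (378 - 3Q)q_M - (147q_M). Setting ∂π_M/∂q_M = 0: 231 - 6q_M - 3(q_I) = 0.
Ionix's first-order condition: 342 - 6q_I - 3(q_M) = 0.
Rearranging gives the reaction functions q_M = (231 - 3q_I)/6 and q_I = (342 - 3q_M)/6.
Solving the pair: q_M = 40/3, q_I = 151/3.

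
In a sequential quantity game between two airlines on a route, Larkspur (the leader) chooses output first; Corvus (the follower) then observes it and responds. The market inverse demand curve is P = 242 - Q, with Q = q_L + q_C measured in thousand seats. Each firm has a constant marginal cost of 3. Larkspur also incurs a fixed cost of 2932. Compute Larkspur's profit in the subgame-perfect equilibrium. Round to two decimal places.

The follower Corvus best-responds to any q_L: π_C = (242 - Q)q_C - 3q_C.
Setting the follower's marginal profit to zero, 239 - q_L - 2q_C = 0, i.e. q_C = (239 - q_L)/2.
The leader anticipates this reaction. Substituting into P = 242 - Q gives P = 245/2 - (1/2)q_L, so π_L = (245/2 - (1/2)q_L)q_L - 3q_L.
Maximising: ∂π_L/∂q_L = 239/2 - q_L = 0, giving q_L = 239/2.
Then q_C = (239 - 239/2)/2 = 239/4.
Price P = 242 - 717/4 = 251/4.
Larkspur's profit: (251/4 - 3)·(239/2) - 2932 = 4208.1250.

4208.13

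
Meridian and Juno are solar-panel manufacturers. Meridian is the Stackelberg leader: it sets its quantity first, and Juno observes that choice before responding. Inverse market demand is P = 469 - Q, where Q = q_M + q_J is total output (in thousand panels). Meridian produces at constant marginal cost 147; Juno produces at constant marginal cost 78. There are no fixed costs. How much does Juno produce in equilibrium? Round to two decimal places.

The follower Juno best-responds to any q_M: π_J = (469 - Q)q_J - 78q_J.
∂π_J/∂q_J = 391 - q_M - 2q_J = 0 gives the reaction function q_J = (391 - q_M)/2.
Meridian substitutes q_J(q_M) into its own profit: π_M = q_M(469 - q_M - (391 - q_M)/2) - 147q_M = (547/2 - (1/2)q_M)q_M - 147q_M.
Maximising: ∂π_M/∂q_M = 253/2 - q_M = 0, giving q_M = 253/2.
Then q_J = (391 - 253/2)/2 = 529/4.

132.25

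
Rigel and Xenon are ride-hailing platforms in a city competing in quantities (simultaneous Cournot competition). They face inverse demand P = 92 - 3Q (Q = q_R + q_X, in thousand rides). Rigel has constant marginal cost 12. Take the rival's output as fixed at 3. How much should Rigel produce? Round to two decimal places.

11.83

With the rival's output fixed at 3, Rigel's profit is π_R = (92 - 3·3 - 3q_R)q_R - (12q_R) = (83 - 3q_R)q_R - (12q_R).
∂π_R/∂q_R = 71 - 6q_R = 0, so q_R = 71/6.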